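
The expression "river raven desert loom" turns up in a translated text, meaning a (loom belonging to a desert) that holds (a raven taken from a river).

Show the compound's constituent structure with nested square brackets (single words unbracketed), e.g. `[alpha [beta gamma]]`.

Whole compound: head "loom" (specifically "desert loom"), modifier "river raven".
Inside "river raven": head "raven", modifier "river".
Inside "desert loom": head "loom", modifier "desert".
So the structure is [[river raven] [desert loom]].

[[river raven] [desert loom]]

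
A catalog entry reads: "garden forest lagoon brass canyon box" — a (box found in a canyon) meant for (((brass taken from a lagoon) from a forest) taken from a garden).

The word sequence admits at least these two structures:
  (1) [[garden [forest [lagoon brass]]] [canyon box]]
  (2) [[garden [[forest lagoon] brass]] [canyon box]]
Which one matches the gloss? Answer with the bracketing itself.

[[garden [forest [lagoon brass]]] [canyon box]]

The paraphrase's head is the "box" part ("canyon box"); its modifier is "garden forest lagoon brass".
That top-level split, carried through the inner groups, gives [[garden [forest [lagoon brass]]] [canyon box]].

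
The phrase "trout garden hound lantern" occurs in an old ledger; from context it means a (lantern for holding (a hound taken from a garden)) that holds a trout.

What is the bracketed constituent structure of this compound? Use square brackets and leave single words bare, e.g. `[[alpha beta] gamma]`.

[trout [[garden hound] lantern]]

At the top level: head "lantern" (specifically "garden hound lantern"); modifier "trout".
Within "garden hound lantern", the head is "lantern" and the modifier is "garden hound".
Within "garden hound", the head is "hound" and the modifier is "garden".
Putting it together: [trout [[garden hound] lantern]].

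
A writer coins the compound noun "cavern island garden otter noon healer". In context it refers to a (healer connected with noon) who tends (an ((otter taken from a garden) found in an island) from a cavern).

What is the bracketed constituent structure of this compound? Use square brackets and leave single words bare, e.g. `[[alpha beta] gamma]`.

[[cavern [island [garden otter]]] [noon healer]]

Overall it is a kind of healer (specifically "noon healer"); the modifier is "cavern island garden otter".
Inside "cavern island garden otter": head "otter" (specifically "island garden otter"), modifier "cavern".
Inside "island garden otter": head "otter" (specifically "garden otter"), modifier "island".
Inside "garden otter": head "otter", modifier "garden".
Inside "noon healer": head "healer", modifier "noon".
Putting it together: [[cavern [island [garden otter]]] [noon healer]].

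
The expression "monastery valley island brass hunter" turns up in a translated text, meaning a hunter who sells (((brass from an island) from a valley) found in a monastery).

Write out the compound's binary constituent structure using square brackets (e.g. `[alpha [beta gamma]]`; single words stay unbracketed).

Whole compound: head "hunter", modifier "monastery valley island brass".
Inside "monastery valley island brass": head "brass" (specifically "valley island brass"), modifier "monastery".
Inside "valley island brass": head "brass" (specifically "island brass"), modifier "valley".
Inside "island brass": head "brass", modifier "island".
So the structure is [[monastery [valley [island brass]]] hunter].

[[monastery [valley [island brass]]] hunter]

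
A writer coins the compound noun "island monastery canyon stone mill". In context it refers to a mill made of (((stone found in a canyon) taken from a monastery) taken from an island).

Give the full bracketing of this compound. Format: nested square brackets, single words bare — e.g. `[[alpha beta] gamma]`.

[[island [monastery [canyon stone]]] mill]

Whole compound: head "mill", modifier "island monastery canyon stone".
"island monastery canyon stone" → head "stone" (specifically "monastery canyon stone"), modifier "island".
"monastery canyon stone" → head "stone" (specifically "canyon stone"), modifier "monastery".
"canyon stone" → head "stone", modifier "canyon".
Putting it together: [[island [monastery [canyon stone]]] mill].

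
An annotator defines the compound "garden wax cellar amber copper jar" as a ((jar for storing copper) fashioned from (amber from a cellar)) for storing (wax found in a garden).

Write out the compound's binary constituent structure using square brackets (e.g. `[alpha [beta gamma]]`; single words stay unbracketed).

[[garden wax] [[cellar amber] [copper jar]]]

Overall it is a kind of jar (specifically "cellar amber copper jar"); the modifier is "garden wax".
"garden wax" → head "wax", modifier "garden".
"cellar amber copper jar" → head "jar" (specifically "copper jar"), modifier "cellar amber".
"cellar amber" → head "amber", modifier "cellar".
"copper jar" → head "jar", modifier "copper".
Assembled: [[garden wax] [[cellar amber] [copper jar]]].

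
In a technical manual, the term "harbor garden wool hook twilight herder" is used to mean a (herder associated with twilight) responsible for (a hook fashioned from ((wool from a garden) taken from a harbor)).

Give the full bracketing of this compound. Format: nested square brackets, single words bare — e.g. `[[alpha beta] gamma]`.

The outermost head in the paraphrase is "herder" (specifically "twilight herder"), modified by "harbor garden wool hook".
"harbor garden wool hook" → head "hook", modifier "harbor garden wool".
"harbor garden wool" → head "wool" (specifically "garden wool"), modifier "harbor".
"garden wool" → head "wool", modifier "garden".
"twilight herder" → head "herder", modifier "twilight".
So the structure is [[[harbor [garden wool]] hook] [twilight herder]].

[[[harbor [garden wool]] hook] [twilight herder]]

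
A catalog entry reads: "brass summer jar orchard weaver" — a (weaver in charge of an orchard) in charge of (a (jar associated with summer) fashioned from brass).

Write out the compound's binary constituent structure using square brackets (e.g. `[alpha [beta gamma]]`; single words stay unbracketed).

[[brass [summer jar]] [orchard weaver]]

Overall it is a kind of weaver (specifically "orchard weaver"); the modifier is "brass summer jar".
Within "brass summer jar", the head is "jar" (specifically "summer jar") and the modifier is "brass".
Within "summer jar", the head is "jar" and the modifier is "summer".
Within "orchard weaver", the head is "weaver" and the modifier is "orchard".
So the structure is [[brass [summer jar]] [orchard weaver]].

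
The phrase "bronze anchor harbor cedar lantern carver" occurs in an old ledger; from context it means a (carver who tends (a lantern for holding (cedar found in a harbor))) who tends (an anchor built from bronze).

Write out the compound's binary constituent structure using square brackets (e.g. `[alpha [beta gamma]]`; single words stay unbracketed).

[[bronze anchor] [[[harbor cedar] lantern] carver]]

Whole compound: head "carver" (specifically "harbor cedar lantern carver"), modifier "bronze anchor".
"bronze anchor" → head "anchor", modifier "bronze".
"harbor cedar lantern carver" → head "carver", modifier "harbor cedar lantern".
"harbor cedar lantern" → head "lantern", modifier "harbor cedar".
"harbor cedar" → head "cedar", modifier "harbor".
Putting it together: [[bronze anchor] [[[harbor cedar] lantern] carver]].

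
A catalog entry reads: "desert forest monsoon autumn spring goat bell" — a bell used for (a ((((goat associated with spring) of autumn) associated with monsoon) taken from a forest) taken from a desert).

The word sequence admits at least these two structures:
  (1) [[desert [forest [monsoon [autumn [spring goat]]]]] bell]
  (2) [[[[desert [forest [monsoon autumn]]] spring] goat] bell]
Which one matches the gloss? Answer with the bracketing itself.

The paraphrase's head is the "bell" part ("bell"); its modifier is "desert forest monsoon autumn spring goat".
That top-level split, carried through the inner groups, gives [[desert [forest [monsoon [autumn [spring goat]]]]] bell].

[[desert [forest [monsoon [autumn [spring goat]]]]] bell]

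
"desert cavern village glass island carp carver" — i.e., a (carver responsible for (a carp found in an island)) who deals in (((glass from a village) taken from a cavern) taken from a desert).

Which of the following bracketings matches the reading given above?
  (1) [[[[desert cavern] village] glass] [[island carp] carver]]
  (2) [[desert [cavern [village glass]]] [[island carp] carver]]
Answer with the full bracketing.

The paraphrase's head is the "carver" part ("island carp carver"); its modifier is "desert cavern village glass".
That top-level split, carried through the inner groups, gives [[desert [cavern [village glass]]] [[island carp] carver]].

[[desert [cavern [village glass]]] [[island carp] carver]]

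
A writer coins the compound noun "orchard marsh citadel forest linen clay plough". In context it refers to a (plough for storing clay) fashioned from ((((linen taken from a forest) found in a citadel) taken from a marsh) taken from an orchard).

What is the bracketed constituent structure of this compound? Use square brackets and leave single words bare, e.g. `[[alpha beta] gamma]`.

Overall it is a kind of plough (specifically "clay plough"); the modifier is "orchard marsh citadel forest linen".
"orchard marsh citadel forest linen" → head "linen" (specifically "marsh citadel forest linen"), modifier "orchard".
"marsh citadel forest linen" → head "linen" (specifically "citadel forest linen"), modifier "marsh".
"citadel forest linen" → head "linen" (specifically "forest linen"), modifier "citadel".
"forest linen" → head "linen", modifier "forest".
"clay plough" → head "plough", modifier "clay".
So the structure is [[orchard [marsh [citadel [forest linen]]]] [clay plough]].

[[orchard [marsh [citadel [forest linen]]]] [clay plough]]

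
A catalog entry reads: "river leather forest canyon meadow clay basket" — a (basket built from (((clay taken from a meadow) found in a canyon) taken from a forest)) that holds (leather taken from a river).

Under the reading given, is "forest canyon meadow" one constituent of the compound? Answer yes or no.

no

The top-level split is [river leather] [forest canyon meadow clay basket]; the full structure is [[river leather] [[forest [canyon [meadow clay]]] basket]].
"forest canyon meadow" straddles a constituent boundary, so it is not a single unit.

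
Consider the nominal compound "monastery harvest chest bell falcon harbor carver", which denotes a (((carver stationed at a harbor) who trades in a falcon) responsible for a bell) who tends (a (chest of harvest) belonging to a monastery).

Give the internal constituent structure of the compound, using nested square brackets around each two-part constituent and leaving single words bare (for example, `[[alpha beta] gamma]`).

[[monastery [harvest chest]] [bell [falcon [harbor carver]]]]

Whole compound: head "carver" (specifically "bell falcon harbor carver"), modifier "monastery harvest chest".
Within "monastery harvest chest", the head is "chest" (specifically "harvest chest") and the modifier is "monastery".
Within "harvest chest", the head is "chest" and the modifier is "harvest".
Within "bell falcon harbor carver", the head is "carver" (specifically "falcon harbor carver") and the modifier is "bell".
Within "falcon harbor carver", the head is "carver" (specifically "harbor carver") and the modifier is "falcon".
Within "harbor carver", the head is "carver" and the modifier is "harbor".
So the structure is [[monastery [harvest chest]] [bell [falcon [harbor carver]]]].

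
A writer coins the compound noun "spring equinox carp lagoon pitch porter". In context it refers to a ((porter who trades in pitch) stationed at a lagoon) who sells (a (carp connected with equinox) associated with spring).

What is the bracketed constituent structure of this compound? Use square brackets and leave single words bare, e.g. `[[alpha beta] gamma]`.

At the top level: head "porter" (specifically "lagoon pitch porter"); modifier "spring equinox carp".
Inside "spring equinox carp": head "carp" (specifically "equinox carp"), modifier "spring".
Inside "equinox carp": head "carp", modifier "equinox".
Inside "lagoon pitch porter": head "porter" (specifically "pitch porter"), modifier "lagoon".
Inside "pitch porter": head "porter", modifier "pitch".
So the structure is [[spring [equinox carp]] [lagoon [pitch porter]]].

[[spring [equinox carp]] [lagoon [pitch porter]]]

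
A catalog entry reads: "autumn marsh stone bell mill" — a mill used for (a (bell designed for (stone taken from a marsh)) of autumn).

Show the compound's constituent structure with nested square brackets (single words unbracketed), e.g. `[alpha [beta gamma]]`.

[[autumn [[marsh stone] bell]] mill]

Whole compound: head "mill", modifier "autumn marsh stone bell".
"autumn marsh stone bell" → head "bell" (specifically "marsh stone bell"), modifier "autumn".
"marsh stone bell" → head "bell", modifier "marsh stone".
"marsh stone" → head "stone", modifier "marsh".
Assembled: [[autumn [[marsh stone] bell]] mill].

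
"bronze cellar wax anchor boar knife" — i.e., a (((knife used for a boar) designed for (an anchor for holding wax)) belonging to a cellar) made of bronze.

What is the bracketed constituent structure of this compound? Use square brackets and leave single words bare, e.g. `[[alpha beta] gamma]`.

[bronze [cellar [[wax anchor] [boar knife]]]]

At the top level: head "knife" (specifically "cellar wax anchor boar knife"); modifier "bronze".
Within "cellar wax anchor boar knife", the head is "knife" (specifically "wax anchor boar knife") and the modifier is "cellar".
Within "wax anchor boar knife", the head is "knife" (specifically "boar knife") and the modifier is "wax anchor".
Within "wax anchor", the head is "anchor" and the modifier is "wax".
Within "boar knife", the head is "knife" and the modifier is "boar".
Assembled: [bronze [cellar [[wax anchor] [boar knife]]]].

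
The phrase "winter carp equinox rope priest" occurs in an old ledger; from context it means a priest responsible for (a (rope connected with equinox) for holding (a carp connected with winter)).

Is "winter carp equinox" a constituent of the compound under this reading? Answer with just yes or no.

The top-level split is [winter carp equinox rope] [priest]; the full structure is [[[winter carp] [equinox rope]] priest].
"winter carp equinox" straddles a constituent boundary, so it is not a single unit.

no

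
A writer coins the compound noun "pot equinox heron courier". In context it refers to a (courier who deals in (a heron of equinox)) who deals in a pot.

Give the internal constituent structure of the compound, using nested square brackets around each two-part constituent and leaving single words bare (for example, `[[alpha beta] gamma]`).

At the top level: head "courier" (specifically "equinox heron courier"); modifier "pot".
"equinox heron courier" → head "courier", modifier "equinox heron".
"equinox heron" → head "heron", modifier "equinox".
Putting it together: [pot [[equinox heron] courier]].

[pot [[equinox heron] courier]]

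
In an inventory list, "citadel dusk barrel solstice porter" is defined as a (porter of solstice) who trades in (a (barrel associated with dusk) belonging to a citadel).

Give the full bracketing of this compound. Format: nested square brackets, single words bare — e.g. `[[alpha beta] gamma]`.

Whole compound: head "porter" (specifically "solstice porter"), modifier "citadel dusk barrel".
"citadel dusk barrel" → head "barrel" (specifically "dusk barrel"), modifier "citadel".
"dusk barrel" → head "barrel", modifier "dusk".
"solstice porter" → head "porter", modifier "solstice".
So the structure is [[citadel [dusk barrel]] [solstice porter]].

[[citadel [dusk barrel]] [solstice porter]]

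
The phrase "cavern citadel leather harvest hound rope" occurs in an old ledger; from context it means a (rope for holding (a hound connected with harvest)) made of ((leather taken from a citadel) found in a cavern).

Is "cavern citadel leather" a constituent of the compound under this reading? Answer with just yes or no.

yes

The paraphrase groups the words so that "cavern citadel leather" is one unit: it corresponds to a single parenthesized sub-phrase.
The full structure is [[cavern [citadel leather]] [[harvest hound] rope]], in which [cavern citadel leather] is a constituent.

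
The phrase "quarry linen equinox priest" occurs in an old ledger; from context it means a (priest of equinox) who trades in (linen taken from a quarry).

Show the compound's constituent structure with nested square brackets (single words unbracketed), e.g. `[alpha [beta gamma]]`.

[[quarry linen] [equinox priest]]

Whole compound: head "priest" (specifically "equinox priest"), modifier "quarry linen".
"quarry linen" → head "linen", modifier "quarry".
"equinox priest" → head "priest", modifier "equinox".
Putting it together: [[quarry linen] [equinox priest]].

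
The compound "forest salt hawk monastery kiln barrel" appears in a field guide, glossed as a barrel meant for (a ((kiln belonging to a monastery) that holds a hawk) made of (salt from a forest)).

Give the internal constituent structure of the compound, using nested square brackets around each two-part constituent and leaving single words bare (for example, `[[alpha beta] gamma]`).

[[[forest salt] [hawk [monastery kiln]]] barrel]

Whole compound: head "barrel", modifier "forest salt hawk monastery kiln".
Inside "forest salt hawk monastery kiln": head "kiln" (specifically "hawk monastery kiln"), modifier "forest salt".
Inside "forest salt": head "salt", modifier "forest".
Inside "hawk monastery kiln": head "kiln" (specifically "monastery kiln"), modifier "hawk".
Inside "monastery kiln": head "kiln", modifier "monastery".
Assembled: [[[forest salt] [hawk [monastery kiln]]] barrel].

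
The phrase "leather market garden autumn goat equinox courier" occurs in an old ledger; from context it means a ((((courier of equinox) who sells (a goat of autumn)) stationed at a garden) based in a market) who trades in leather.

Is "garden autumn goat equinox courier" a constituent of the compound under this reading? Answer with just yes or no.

yes

The paraphrase groups the words so that "garden autumn goat equinox courier" is one unit: it corresponds to a single parenthesized sub-phrase.
The full structure is [leather [market [garden [[autumn goat] [equinox courier]]]]], in which [garden autumn goat equinox courier] is a constituent.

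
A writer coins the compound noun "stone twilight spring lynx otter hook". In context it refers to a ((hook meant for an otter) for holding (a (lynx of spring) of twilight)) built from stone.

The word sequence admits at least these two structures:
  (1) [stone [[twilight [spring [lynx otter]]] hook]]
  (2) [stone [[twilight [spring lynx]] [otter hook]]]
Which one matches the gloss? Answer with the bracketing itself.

[stone [[twilight [spring lynx]] [otter hook]]]

The paraphrase's head is the "hook" part ("twilight spring lynx otter hook"); its modifier is "stone".
That top-level split, carried through the inner groups, gives [stone [[twilight [spring lynx]] [otter hook]]].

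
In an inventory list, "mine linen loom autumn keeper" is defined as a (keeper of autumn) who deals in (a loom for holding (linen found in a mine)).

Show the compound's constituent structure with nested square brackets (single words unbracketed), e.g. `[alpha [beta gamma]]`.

Overall it is a kind of keeper (specifically "autumn keeper"); the modifier is "mine linen loom".
Within "mine linen loom", the head is "loom" and the modifier is "mine linen".
Within "mine linen", the head is "linen" and the modifier is "mine".
Within "autumn keeper", the head is "keeper" and the modifier is "autumn".
So the structure is [[[mine linen] loom] [autumn keeper]].

[[[mine linen] loom] [autumn keeper]]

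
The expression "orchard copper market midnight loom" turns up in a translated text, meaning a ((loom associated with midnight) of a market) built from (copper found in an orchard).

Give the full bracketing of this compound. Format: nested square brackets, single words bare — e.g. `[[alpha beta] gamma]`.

The outermost head in the paraphrase is "loom" (specifically "market midnight loom"), modified by "orchard copper".
Inside "orchard copper": head "copper", modifier "orchard".
Inside "market midnight loom": head "loom" (specifically "midnight loom"), modifier "market".
Inside "midnight loom": head "loom", modifier "midnight".
So the structure is [[orchard copper] [market [midnight loom]]].

[[orchard copper] [market [midnight loom]]]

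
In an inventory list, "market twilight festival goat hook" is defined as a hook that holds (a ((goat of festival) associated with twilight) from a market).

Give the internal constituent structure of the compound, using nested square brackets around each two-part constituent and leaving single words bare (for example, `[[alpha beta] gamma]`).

[[market [twilight [festival goat]]] hook]

Whole compound: head "hook", modifier "market twilight festival goat".
"market twilight festival goat" → head "goat" (specifically "twilight festival goat"), modifier "market".
"twilight festival goat" → head "goat" (specifically "festival goat"), modifier "twilight".
"festival goat" → head "goat", modifier "festival".
Putting it together: [[market [twilight [festival goat]]] hook].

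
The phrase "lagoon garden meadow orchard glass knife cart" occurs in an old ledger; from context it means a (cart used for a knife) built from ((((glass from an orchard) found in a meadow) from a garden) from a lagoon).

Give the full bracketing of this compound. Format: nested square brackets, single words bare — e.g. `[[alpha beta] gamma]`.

Whole compound: head "cart" (specifically "knife cart"), modifier "lagoon garden meadow orchard glass".
"lagoon garden meadow orchard glass" → head "glass" (specifically "garden meadow orchard glass"), modifier "lagoon".
"garden meadow orchard glass" → head "glass" (specifically "meadow orchard glass"), modifier "garden".
"meadow orchard glass" → head "glass" (specifically "orchard glass"), modifier "meadow".
"orchard glass" → head "glass", modifier "orchard".
"knife cart" → head "cart", modifier "knife".
Assembled: [[lagoon [garden [meadow [orchard glass]]]] [knife cart]].

[[lagoon [garden [meadow [orchard glass]]]] [knife cart]]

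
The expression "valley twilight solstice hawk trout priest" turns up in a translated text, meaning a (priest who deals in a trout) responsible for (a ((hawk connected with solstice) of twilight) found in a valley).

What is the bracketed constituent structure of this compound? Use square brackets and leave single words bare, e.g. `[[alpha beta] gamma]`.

[[valley [twilight [solstice hawk]]] [trout priest]]

The outermost head in the paraphrase is "priest" (specifically "trout priest"), modified by "valley twilight solstice hawk".
Within "valley twilight solstice hawk", the head is "hawk" (specifically "twilight solstice hawk") and the modifier is "valley".
Within "twilight solstice hawk", the head is "hawk" (specifically "solstice hawk") and the modifier is "twilight".
Within "solstice hawk", the head is "hawk" and the modifier is "solstice".
Within "trout priest", the head is "priest" and the modifier is "trout".
Putting it together: [[valley [twilight [solstice hawk]]] [trout priest]].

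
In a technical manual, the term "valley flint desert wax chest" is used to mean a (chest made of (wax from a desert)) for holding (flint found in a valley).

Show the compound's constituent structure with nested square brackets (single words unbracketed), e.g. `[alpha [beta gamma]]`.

[[valley flint] [[desert wax] chest]]

The outermost head in the paraphrase is "chest" (specifically "desert wax chest"), modified by "valley flint".
Inside "valley flint": head "flint", modifier "valley".
Inside "desert wax chest": head "chest", modifier "desert wax".
Inside "desert wax": head "wax", modifier "desert".
So the structure is [[valley flint] [[desert wax] chest]].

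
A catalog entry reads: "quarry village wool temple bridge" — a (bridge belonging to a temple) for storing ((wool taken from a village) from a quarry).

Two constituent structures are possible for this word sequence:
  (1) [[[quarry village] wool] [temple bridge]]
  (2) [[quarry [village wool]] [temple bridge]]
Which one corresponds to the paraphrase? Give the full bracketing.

[[quarry [village wool]] [temple bridge]]

The paraphrase's head is the "bridge" part ("temple bridge"); its modifier is "quarry village wool".
That top-level split, carried through the inner groups, gives [[quarry [village wool]] [temple bridge]].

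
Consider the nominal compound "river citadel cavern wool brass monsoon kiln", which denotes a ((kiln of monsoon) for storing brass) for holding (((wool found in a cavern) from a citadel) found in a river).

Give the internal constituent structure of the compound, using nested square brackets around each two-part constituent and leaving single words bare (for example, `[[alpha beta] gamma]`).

Whole compound: head "kiln" (specifically "brass monsoon kiln"), modifier "river citadel cavern wool".
"river citadel cavern wool" → head "wool" (specifically "citadel cavern wool"), modifier "river".
"citadel cavern wool" → head "wool" (specifically "cavern wool"), modifier "citadel".
"cavern wool" → head "wool", modifier "cavern".
"brass monsoon kiln" → head "kiln" (specifically "monsoon kiln"), modifier "brass".
"monsoon kiln" → head "kiln", modifier "monsoon".
Assembled: [[river [citadel [cavern wool]]] [brass [monsoon kiln]]].

[[river [citadel [cavern wool]]] [brass [monsoon kiln]]]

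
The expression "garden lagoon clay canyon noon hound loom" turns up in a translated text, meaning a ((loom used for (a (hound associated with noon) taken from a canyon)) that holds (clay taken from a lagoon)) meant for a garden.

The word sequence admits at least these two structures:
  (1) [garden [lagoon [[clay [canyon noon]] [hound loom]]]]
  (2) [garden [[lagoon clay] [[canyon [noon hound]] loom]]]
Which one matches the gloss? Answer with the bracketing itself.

The paraphrase's head is the "loom" part ("lagoon clay canyon noon hound loom"); its modifier is "garden".
That top-level split, carried through the inner groups, gives [garden [[lagoon clay] [[canyon [noon hound]] loom]]].

[garden [[lagoon clay] [[canyon [noon hound]] loom]]]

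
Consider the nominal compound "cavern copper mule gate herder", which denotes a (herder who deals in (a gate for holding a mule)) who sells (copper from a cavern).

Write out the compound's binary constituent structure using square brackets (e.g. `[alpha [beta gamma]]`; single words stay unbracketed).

[[cavern copper] [[mule gate] herder]]

Overall it is a kind of herder (specifically "mule gate herder"); the modifier is "cavern copper".
Inside "cavern copper": head "copper", modifier "cavern".
Inside "mule gate herder": head "herder", modifier "mule gate".
Inside "mule gate": head "gate", modifier "mule".
Assembled: [[cavern copper] [[mule gate] herder]].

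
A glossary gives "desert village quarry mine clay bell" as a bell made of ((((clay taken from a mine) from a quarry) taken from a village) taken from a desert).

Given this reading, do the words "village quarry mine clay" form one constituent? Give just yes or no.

yes

The paraphrase groups the words so that "village quarry mine clay" is one unit: it corresponds to a single parenthesized sub-phrase.
The full structure is [[desert [village [quarry [mine clay]]]] bell], in which [village quarry mine clay] is a constituent.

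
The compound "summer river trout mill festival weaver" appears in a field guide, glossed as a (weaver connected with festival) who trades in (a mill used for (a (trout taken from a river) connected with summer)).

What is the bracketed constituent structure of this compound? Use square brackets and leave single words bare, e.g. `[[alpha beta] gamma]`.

[[[summer [river trout]] mill] [festival weaver]]

At the top level: head "weaver" (specifically "festival weaver"); modifier "summer river trout mill".
Inside "summer river trout mill": head "mill", modifier "summer river trout".
Inside "summer river trout": head "trout" (specifically "river trout"), modifier "summer".
Inside "river trout": head "trout", modifier "river".
Inside "festival weaver": head "weaver", modifier "festival".
Assembled: [[[summer [river trout]] mill] [festival weaver]].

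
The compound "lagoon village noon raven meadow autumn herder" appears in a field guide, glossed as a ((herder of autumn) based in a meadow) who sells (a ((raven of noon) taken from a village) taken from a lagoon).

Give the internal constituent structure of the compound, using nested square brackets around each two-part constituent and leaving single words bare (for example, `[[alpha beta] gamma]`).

Whole compound: head "herder" (specifically "meadow autumn herder"), modifier "lagoon village noon raven".
Inside "lagoon village noon raven": head "raven" (specifically "village noon raven"), modifier "lagoon".
Inside "village noon raven": head "raven" (specifically "noon raven"), modifier "village".
Inside "noon raven": head "raven", modifier "noon".
Inside "meadow autumn herder": head "herder" (specifically "autumn herder"), modifier "meadow".
Inside "autumn herder": head "herder", modifier "autumn".
So the structure is [[lagoon [village [noon raven]]] [meadow [autumn herder]]].

[[lagoon [village [noon raven]]] [meadow [autumn herder]]]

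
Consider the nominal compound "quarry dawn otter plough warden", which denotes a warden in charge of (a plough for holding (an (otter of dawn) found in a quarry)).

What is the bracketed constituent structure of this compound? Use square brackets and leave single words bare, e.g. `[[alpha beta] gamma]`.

[[[quarry [dawn otter]] plough] warden]

Overall it is a kind of warden; the modifier is "quarry dawn otter plough".
Inside "quarry dawn otter plough": head "plough", modifier "quarry dawn otter".
Inside "quarry dawn otter": head "otter" (specifically "dawn otter"), modifier "quarry".
Inside "dawn otter": head "otter", modifier "dawn".
Putting it together: [[[quarry [dawn otter]] plough] warden].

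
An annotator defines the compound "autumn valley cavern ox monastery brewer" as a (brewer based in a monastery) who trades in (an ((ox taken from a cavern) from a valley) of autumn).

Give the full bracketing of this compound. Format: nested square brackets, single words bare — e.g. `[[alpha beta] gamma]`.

Overall it is a kind of brewer (specifically "monastery brewer"); the modifier is "autumn valley cavern ox".
Within "autumn valley cavern ox", the head is "ox" (specifically "valley cavern ox") and the modifier is "autumn".
Within "valley cavern ox", the head is "ox" (specifically "cavern ox") and the modifier is "valley".
Within "cavern ox", the head is "ox" and the modifier is "cavern".
Within "monastery brewer", the head is "brewer" and the modifier is "monastery".
Putting it together: [[autumn [valley [cavern ox]]] [monastery brewer]].

[[autumn [valley [cavern ox]]] [monastery brewer]]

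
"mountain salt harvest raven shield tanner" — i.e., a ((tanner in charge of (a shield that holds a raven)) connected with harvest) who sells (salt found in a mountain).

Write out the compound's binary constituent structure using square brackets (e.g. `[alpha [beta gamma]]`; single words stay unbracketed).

[[mountain salt] [harvest [[raven shield] tanner]]]

The outermost head in the paraphrase is "tanner" (specifically "harvest raven shield tanner"), modified by "mountain salt".
"mountain salt" → head "salt", modifier "mountain".
"harvest raven shield tanner" → head "tanner" (specifically "raven shield tanner"), modifier "harvest".
"raven shield tanner" → head "tanner", modifier "raven shield".
"raven shield" → head "shield", modifier "raven".
Putting it together: [[mountain salt] [harvest [[raven shield] tanner]]].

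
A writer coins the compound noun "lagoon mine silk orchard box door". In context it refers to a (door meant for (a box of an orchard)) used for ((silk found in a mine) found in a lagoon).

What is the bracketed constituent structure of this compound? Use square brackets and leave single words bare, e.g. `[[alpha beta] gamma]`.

At the top level: head "door" (specifically "orchard box door"); modifier "lagoon mine silk".
Within "lagoon mine silk", the head is "silk" (specifically "mine silk") and the modifier is "lagoon".
Within "mine silk", the head is "silk" and the modifier is "mine".
Within "orchard box door", the head is "door" and the modifier is "orchard box".
Within "orchard box", the head is "box" and the modifier is "orchard".
Assembled: [[lagoon [mine silk]] [[orchard box] door]].

[[lagoon [mine silk]] [[orchard box] door]]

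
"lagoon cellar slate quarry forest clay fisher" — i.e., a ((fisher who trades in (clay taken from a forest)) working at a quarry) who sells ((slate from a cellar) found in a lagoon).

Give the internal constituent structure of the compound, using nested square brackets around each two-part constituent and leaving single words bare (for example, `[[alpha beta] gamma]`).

At the top level: head "fisher" (specifically "quarry forest clay fisher"); modifier "lagoon cellar slate".
Within "lagoon cellar slate", the head is "slate" (specifically "cellar slate") and the modifier is "lagoon".
Within "cellar slate", the head is "slate" and the modifier is "cellar".
Within "quarry forest clay fisher", the head is "fisher" (specifically "forest clay fisher") and the modifier is "quarry".
Within "forest clay fisher", the head is "fisher" and the modifier is "forest clay".
Within "forest clay", the head is "clay" and the modifier is "forest".
Assembled: [[lagoon [cellar slate]] [quarry [[forest clay] fisher]]].

[[lagoon [cellar slate]] [quarry [[forest clay] fisher]]]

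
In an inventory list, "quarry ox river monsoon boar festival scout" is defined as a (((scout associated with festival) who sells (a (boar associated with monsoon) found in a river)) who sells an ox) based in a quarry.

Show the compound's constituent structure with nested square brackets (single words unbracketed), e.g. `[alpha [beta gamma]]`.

[quarry [ox [[river [monsoon boar]] [festival scout]]]]

At the top level: head "scout" (specifically "ox river monsoon boar festival scout"); modifier "quarry".
"ox river monsoon boar festival scout" → head "scout" (specifically "river monsoon boar festival scout"), modifier "ox".
"river monsoon boar festival scout" → head "scout" (specifically "festival scout"), modifier "river monsoon boar".
"river monsoon boar" → head "boar" (specifically "monsoon boar"), modifier "river".
"monsoon boar" → head "boar", modifier "monsoon".
"festival scout" → head "scout", modifier "festival".
So the structure is [quarry [ox [[river [monsoon boar]] [festival scout]]]].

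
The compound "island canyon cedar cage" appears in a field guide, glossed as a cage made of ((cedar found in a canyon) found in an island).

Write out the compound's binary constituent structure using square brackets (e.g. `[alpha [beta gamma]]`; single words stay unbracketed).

The outermost head in the paraphrase is "cage", modified by "island canyon cedar".
Inside "island canyon cedar": head "cedar" (specifically "canyon cedar"), modifier "island".
Inside "canyon cedar": head "cedar", modifier "canyon".
So the structure is [[island [canyon cedar]] cage].

[[island [canyon cedar]] cage]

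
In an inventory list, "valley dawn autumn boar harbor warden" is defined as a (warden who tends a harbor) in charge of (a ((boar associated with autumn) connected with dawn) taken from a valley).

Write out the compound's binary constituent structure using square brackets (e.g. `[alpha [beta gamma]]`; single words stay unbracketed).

[[valley [dawn [autumn boar]]] [harbor warden]]

The outermost head in the paraphrase is "warden" (specifically "harbor warden"), modified by "valley dawn autumn boar".
Within "valley dawn autumn boar", the head is "boar" (specifically "dawn autumn boar") and the modifier is "valley".
Within "dawn autumn boar", the head is "boar" (specifically "autumn boar") and the modifier is "dawn".
Within "autumn boar", the head is "boar" and the modifier is "autumn".
Within "harbor warden", the head is "warden" and the modifier is "harbor".
Assembled: [[valley [dawn [autumn boar]]] [harbor warden]].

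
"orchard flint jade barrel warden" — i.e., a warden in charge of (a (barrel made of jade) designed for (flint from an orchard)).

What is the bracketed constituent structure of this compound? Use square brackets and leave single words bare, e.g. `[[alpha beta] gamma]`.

[[[orchard flint] [jade barrel]] warden]

Overall it is a kind of warden; the modifier is "orchard flint jade barrel".
Within "orchard flint jade barrel", the head is "barrel" (specifically "jade barrel") and the modifier is "orchard flint".
Within "orchard flint", the head is "flint" and the modifier is "orchard".
Within "jade barrel", the head is "barrel" and the modifier is "jade".
So the structure is [[[orchard flint] [jade barrel]] warden].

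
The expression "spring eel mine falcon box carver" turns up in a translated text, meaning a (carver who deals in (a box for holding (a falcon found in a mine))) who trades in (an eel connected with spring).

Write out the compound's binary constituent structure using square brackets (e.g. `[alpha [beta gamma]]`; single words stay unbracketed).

[[spring eel] [[[mine falcon] box] carver]]

At the top level: head "carver" (specifically "mine falcon box carver"); modifier "spring eel".
Within "spring eel", the head is "eel" and the modifier is "spring".
Within "mine falcon box carver", the head is "carver" and the modifier is "mine falcon box".
Within "mine falcon box", the head is "box" and the modifier is "mine falcon".
Within "mine falcon", the head is "falcon" and the modifier is "mine".
So the structure is [[spring eel] [[[mine falcon] box] carver]].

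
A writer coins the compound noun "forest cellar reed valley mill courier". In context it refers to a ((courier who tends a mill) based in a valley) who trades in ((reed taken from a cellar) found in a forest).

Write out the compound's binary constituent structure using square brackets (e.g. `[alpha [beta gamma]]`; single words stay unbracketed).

[[forest [cellar reed]] [valley [mill courier]]]

At the top level: head "courier" (specifically "valley mill courier"); modifier "forest cellar reed".
"forest cellar reed" → head "reed" (specifically "cellar reed"), modifier "forest".
"cellar reed" → head "reed", modifier "cellar".
"valley mill courier" → head "courier" (specifically "mill courier"), modifier "valley".
"mill courier" → head "courier", modifier "mill".
Putting it together: [[forest [cellar reed]] [valley [mill courier]]].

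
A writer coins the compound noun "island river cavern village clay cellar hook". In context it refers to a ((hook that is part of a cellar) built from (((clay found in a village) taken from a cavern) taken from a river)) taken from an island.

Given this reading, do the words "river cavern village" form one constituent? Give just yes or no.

The top-level split is [island] [river cavern village clay cellar hook]; the full structure is [island [[river [cavern [village clay]]] [cellar hook]]].
"river cavern village" straddles a constituent boundary, so it is not a single unit.

no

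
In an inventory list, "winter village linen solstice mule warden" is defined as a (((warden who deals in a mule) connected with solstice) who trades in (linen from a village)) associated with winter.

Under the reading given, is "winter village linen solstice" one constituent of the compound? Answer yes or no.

The top-level split is [winter] [village linen solstice mule warden]; the full structure is [winter [[village linen] [solstice [mule warden]]]].
"winter village linen solstice" straddles a constituent boundary, so it is not a single unit.

no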